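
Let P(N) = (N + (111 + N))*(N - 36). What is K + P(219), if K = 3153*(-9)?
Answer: 72090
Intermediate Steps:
K = -28377
P(N) = (-36 + N)*(111 + 2*N) (P(N) = (111 + 2*N)*(-36 + N) = (-36 + N)*(111 + 2*N))
K + P(219) = -28377 + (-3996 + 2*219² + 39*219) = -28377 + (-3996 + 2*47961 + 8541) = -28377 + (-3996 + 95922 + 8541) = -28377 + 100467 = 72090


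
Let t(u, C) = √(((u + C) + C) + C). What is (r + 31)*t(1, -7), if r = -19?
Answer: 24*I*√5 ≈ 53.666*I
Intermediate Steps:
t(u, C) = √(u + 3*C) (t(u, C) = √(((C + u) + C) + C) = √((u + 2*C) + C) = √(u + 3*C))
(r + 31)*t(1, -7) = (-19 + 31)*√(1 + 3*(-7)) = 12*√(1 - 21) = 12*√(-20) = 12*(2*I*√5) = 24*I*√5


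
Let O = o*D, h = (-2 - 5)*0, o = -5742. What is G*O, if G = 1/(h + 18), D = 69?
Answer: -22011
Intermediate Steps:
h = 0 (h = -7*0 = 0)
O = -396198 (O = -5742*69 = -396198)
G = 1/18 (G = 1/(0 + 18) = 1/18 ≈ 0.055556)
G*O = (1/18)*(-396198) = -22011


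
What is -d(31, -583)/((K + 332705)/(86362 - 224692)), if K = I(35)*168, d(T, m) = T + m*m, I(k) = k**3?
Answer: 9404226720/1507141 ≈ 6239.8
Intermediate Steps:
d(T, m) = T + m**2
K = 7203000 (K = 35**3*168 = 42875*168 = 7203000)
-d(31, -583)/((K + 332705)/(86362 - 224692)) = -(31 + (-583)**2)/((7203000 + 332705)/(86362 - 224692)) = -(31 + 339889)/(7535705/(-138330)) = -339920/(7535705*(-1/138330)) = -339920/(-1507141/27666) = -339920*(-27666)/1507141 = -1*(-9404226720/1507141) = 9404226720/1507141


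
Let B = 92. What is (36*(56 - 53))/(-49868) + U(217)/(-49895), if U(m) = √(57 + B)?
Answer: -27/12467 - √149/49895 ≈ -0.0024104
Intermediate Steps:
U(m) = √149 (U(m) = √(57 + 92) = √149)
(36*(56 - 53))/(-49868) + U(217)/(-49895) = (36*(56 - 53))/(-49868) + √149/(-49895) = (36*3)*(-1/49868) + √149*(-1/49895) = 108*(-1/49868) - √149/49895 = -27/12467 - √149/49895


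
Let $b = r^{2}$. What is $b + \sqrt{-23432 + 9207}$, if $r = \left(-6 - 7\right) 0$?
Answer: $5 i \sqrt{569} \approx 119.27 i$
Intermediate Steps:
$r = 0$ ($r = \left(-13\right) 0 = 0$)
$b = 0$ ($b = 0^{2} = 0$)
$b + \sqrt{-23432 + 9207} = 0 + \sqrt{-23432 + 9207} = 0 + \sqrt{-14225} = 0 + 5 i \sqrt{569} = 5 i \sqrt{569}$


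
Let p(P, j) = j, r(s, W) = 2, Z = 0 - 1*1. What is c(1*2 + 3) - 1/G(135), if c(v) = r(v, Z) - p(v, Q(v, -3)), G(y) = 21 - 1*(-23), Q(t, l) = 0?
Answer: 87/44 ≈ 1.9773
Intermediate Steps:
Z = -1 (Z = 0 - 1 = -1)
G(y) = 44 (G(y) = 21 + 23 = 44)
c(v) = 2 (c(v) = 2 - 1*0 = 2 + 0 = 2)
c(1*2 + 3) - 1/G(135) = 2 - 1/44 = 87/44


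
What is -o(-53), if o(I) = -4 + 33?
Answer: -29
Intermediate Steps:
o(I) = 29
-o(-53) = -1*29 = -29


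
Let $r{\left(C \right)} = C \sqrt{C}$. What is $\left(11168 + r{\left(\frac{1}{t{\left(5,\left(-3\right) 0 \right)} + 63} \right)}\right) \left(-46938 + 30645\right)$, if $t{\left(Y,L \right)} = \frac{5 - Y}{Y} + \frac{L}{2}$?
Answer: $-181960224 - \frac{5431 \sqrt{7}}{441} \approx -1.8196 \cdot 10^{8}$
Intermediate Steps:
$t{\left(Y,L \right)} = \frac{L}{2} + \frac{5 - Y}{Y}$ ($t{\left(Y,L \right)} = \frac{5 - Y}{Y} + L \frac{1}{2} = \frac{5 - Y}{Y} + \frac{L}{2} = \frac{L}{2} + \frac{5 - Y}{Y}$)
$r{\left(C \right)} = C^{\frac{3}{2}}$
$\left(11168 + r{\left(\frac{1}{t{\left(5,\left(-3\right) 0 \right)} + 63} \right)}\right) \left(-46938 + 30645\right) = \left(11168 + \left(\frac{1}{\left(-1 + \frac{\left(-3\right) 0}{2} + \frac{5}{5}\right) + 63}\right)^{\frac{3}{2}}\right) \left(-46938 + 30645\right) = \left(11168 + \left(\frac{1}{\left(-1 + \frac{1}{2} \cdot 0 + 5 \cdot \frac{1}{5}\right) + 63}\right)^{\frac{3}{2}}\right) \left(-16293\right) = \left(11168 + \left(\frac{1}{\left(-1 + 0 + 1\right) + 63}\right)^{\frac{3}{2}}\right) \left(-16293\right) = \left(11168 + \left(\frac{1}{0 + 63}\right)^{\frac{3}{2}}\right) \left(-16293\right) = \left(11168 + \left(\frac{1}{63}\right)^{\frac{3}{2}}\right) \left(-16293\right) = \left(11168 + \frac{\sqrt{7}}{1323}\right) \left(-16293\right) = -181960224 - \frac{5431 \sqrt{7}}{441}$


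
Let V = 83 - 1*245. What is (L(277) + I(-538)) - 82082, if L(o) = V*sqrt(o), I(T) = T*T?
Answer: 207362 - 162*sqrt(277) ≈ 2.0467e+5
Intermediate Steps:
V = -162 (V = 83 - 245 = -162)
I(T) = T**2
L(o) = -162*sqrt(o)
(L(277) + I(-538)) - 82082 = (-162*sqrt(277) + (-538)**2) - 82082 = (-162*sqrt(277) + 289444) - 82082 = (289444 - 162*sqrt(277)) - 82082 = 207362 - 162*sqrt(277)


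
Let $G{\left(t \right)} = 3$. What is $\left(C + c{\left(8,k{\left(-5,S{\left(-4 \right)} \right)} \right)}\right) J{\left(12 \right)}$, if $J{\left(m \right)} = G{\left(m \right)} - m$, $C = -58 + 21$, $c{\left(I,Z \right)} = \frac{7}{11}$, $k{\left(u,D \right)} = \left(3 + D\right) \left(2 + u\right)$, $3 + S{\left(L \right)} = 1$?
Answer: $\frac{3600}{11} \approx 327.27$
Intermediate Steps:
$S{\left(L \right)} = -2$ ($S{\left(L \right)} = -3 + 1 = -2$)
$k{\left(u,D \right)} = \left(2 + u\right) \left(3 + D\right)$
$c{\left(I,Z \right)} = \frac{7}{11}$ ($c{\left(I,Z \right)} = 7 \cdot \frac{1}{11} = \frac{7}{11}$)
$C = -37$
$J{\left(m \right)} = 3 - m$
$\left(C + c{\left(8,k{\left(-5,S{\left(-4 \right)} \right)} \right)}\right) J{\left(12 \right)} = \left(-37 + \frac{7}{11}\right) \left(3 - 12\right) = - \frac{400 \left(3 - 12\right)}{11} = \left(- \frac{400}{11}\right) \left(-9\right) = \frac{3600}{11}$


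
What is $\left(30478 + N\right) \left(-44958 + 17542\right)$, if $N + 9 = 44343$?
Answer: $-2051045792$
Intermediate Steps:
$N = 44334$ ($N = -9 + 44343 = 44334$)
$\left(30478 + N\right) \left(-44958 + 17542\right) = \left(30478 + 44334\right) \left(-44958 + 17542\right) = 74812 \left(-27416\right) = -2051045792$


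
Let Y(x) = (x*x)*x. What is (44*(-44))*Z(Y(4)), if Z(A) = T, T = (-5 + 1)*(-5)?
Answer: -38720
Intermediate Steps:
Y(x) = x**3 (Y(x) = x**2*x = x**3)
T = 20 (T = -4*(-5) = 20)
Z(A) = 20
(44*(-44))*Z(Y(4)) = (44*(-44))*20 = -1936*20 = -38720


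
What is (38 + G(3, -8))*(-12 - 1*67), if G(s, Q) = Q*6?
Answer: 790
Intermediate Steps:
G(s, Q) = 6*Q
(38 + G(3, -8))*(-12 - 1*67) = (38 + 6*(-8))*(-12 - 1*67) = (38 - 48)*(-12 - 67) = -10*(-79) = 790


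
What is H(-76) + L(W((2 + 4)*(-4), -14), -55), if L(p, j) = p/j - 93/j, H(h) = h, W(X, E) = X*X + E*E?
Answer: -4859/55 ≈ -88.345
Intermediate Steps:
W(X, E) = E² + X² (W(X, E) = X² + E² = E² + X²)
L(p, j) = -93/j + p/j
H(-76) + L(W((2 + 4)*(-4), -14), -55) = -76 + (-93 + ((-14)² + ((2 + 4)*(-4))²))/(-55) = -76 - (-93 + (196 + (6*(-4))²))/55 = -76 - (-93 + (196 + (-24)²))/55 = -76 - (-93 + (196 + 576))/55 = -76 - (-93 + 772)/55 = -76 - 1/55*679 = -76 - 679/55 = -4859/55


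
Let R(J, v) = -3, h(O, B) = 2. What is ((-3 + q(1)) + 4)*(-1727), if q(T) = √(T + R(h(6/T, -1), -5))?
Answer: -1727 - 1727*I*√2 ≈ -1727.0 - 2442.3*I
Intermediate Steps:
q(T) = √(-3 + T) (q(T) = √(T - 3) = √(-3 + T))
((-3 + q(1)) + 4)*(-1727) = ((-3 + √(-3 + 1)) + 4)*(-1727) = ((-3 + √(-2)) + 4)*(-1727) = ((-3 + I*√2) + 4)*(-1727) = (1 + I*√2)*(-1727) = -1727 - 1727*I*√2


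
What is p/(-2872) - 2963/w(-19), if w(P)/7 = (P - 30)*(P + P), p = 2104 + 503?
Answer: -21244687/18716824 ≈ -1.1351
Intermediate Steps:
p = 2607
w(P) = 14*P*(-30 + P) (w(P) = 7*((P - 30)*(P + P)) = 7*((-30 + P)*(2*P)) = 7*(2*P*(-30 + P)) = 14*P*(-30 + P))
p/(-2872) - 2963/w(-19) = 2607/(-2872) - 2963*(-1/(266*(-30 - 19))) = 2607*(-1/2872) - 2963/(14*(-19)*(-49)) = -2607/2872 - 2963/13034 = -21244687/18716824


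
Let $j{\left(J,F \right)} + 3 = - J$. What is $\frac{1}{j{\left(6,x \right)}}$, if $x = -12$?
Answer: $- \frac{1}{9} \approx -0.11111$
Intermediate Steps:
$j{\left(J,F \right)} = -3 - J$
$\frac{1}{j{\left(6,x \right)}} = \frac{1}{-3 - 6} = \frac{1}{-9} = - \frac{1}{9}$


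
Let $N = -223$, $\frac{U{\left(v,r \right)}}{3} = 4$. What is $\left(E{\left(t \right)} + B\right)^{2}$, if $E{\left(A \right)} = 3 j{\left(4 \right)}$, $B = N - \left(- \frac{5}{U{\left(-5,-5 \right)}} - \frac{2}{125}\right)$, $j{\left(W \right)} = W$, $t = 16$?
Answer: $\frac{99761854201}{2250000} \approx 44339.0$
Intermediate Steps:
$U{\left(v,r \right)} = 12$ ($U{\left(v,r \right)} = 3 \cdot 4 = 12$)
$B = - \frac{333851}{1500}$ ($B = -223 - \left(- \frac{5}{12} - \frac{2}{125}\right) = -223 - - \frac{649}{1500} = -223 + \frac{649}{1500} = - \frac{333851}{1500} \approx -222.57$)
$E{\left(A \right)} = 12$ ($E{\left(A \right)} = 3 \cdot 4 = 12$)
$\left(E{\left(t \right)} + B\right)^{2} = \left(12 - \frac{333851}{1500}\right)^{2} = \left(- \frac{315851}{1500}\right)^{2} = \frac{99761854201}{2250000}$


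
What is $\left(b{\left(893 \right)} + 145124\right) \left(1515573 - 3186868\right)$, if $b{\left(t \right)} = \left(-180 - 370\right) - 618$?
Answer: $-240592943020$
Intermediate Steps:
$b{\left(t \right)} = -1168$ ($b{\left(t \right)} = -550 - 618 = -1168$)
$\left(b{\left(893 \right)} + 145124\right) \left(1515573 - 3186868\right) = \left(-1168 + 145124\right) \left(1515573 - 3186868\right) = 143956 \left(-1671295\right) = -240592943020$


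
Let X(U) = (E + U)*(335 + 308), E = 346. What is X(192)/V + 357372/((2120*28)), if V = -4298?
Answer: -339261739/4555880 ≈ -74.467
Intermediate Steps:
X(U) = 222478 + 643*U (X(U) = (346 + U)*(335 + 308) = (346 + U)*643 = 222478 + 643*U)
X(192)/V + 357372/((2120*28)) = (222478 + 643*192)/(-4298) + 357372/((2120*28)) = (222478 + 123456)*(-1/4298) + 357372/59360 = 345934*(-1/4298) + 357372*(1/59360) = -172967/2149 + 89343/14840 = -339261739/4555880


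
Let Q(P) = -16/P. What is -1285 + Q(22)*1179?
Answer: -23567/11 ≈ -2142.5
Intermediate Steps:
-1285 + Q(22)*1179 = -1285 - 16/22*1179 = -1285 - 16*1/22*1179 = -1285 - 8/11*1179 = -1285 - 9432/11 = -23567/11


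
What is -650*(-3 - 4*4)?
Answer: 12350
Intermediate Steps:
-650*(-3 - 4*4) = -650*(-3 - 1*16) = -650*(-3 - 16) = -650*(-19) = 12350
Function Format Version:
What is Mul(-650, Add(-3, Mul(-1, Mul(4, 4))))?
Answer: 12350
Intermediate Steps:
Mul(-650, Add(-3, Mul(-1, Mul(4, 4)))) = Mul(-650, Add(-3, Mul(-1, 16))) = Mul(-650, Add(-3, -16)) = Mul(-650, -19) = 12350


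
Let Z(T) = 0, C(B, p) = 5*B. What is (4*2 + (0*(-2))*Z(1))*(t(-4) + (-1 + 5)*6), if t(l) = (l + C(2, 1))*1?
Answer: 240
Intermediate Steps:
t(l) = 10 + l (t(l) = (l + 5*2)*1 = (l + 10)*1 = (10 + l)*1 = 10 + l)
(4*2 + (0*(-2))*Z(1))*(t(-4) + (-1 + 5)*6) = (4*2 + (0*(-2))*0)*((10 - 4) + (-1 + 5)*6) = (8 + 0*0)*(6 + 4*6) = (8 + 0)*(6 + 24) = 8*30 = 240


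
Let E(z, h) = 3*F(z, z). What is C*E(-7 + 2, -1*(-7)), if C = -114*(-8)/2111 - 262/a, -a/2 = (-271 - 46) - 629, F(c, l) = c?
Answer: -8793165/1997006 ≈ -4.4032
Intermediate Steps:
E(z, h) = 3*z
a = 1892 (a = -2*((-271 - 46) - 629) = -2*(-317 - 629) = -2*(-946) = 1892)
C = 586211/1997006 (C = -114*(-8)/2111 - 262/1892 = 912*(1/2111) - 262*1/1892 = 912/2111 - 131/946 = 586211/1997006 ≈ 0.29354)
C*E(-7 + 2, -1*(-7)) = 586211*(3*(-7 + 2))/1997006 = 586211*(3*(-5))/1997006 = (586211/1997006)*(-15) = -8793165/1997006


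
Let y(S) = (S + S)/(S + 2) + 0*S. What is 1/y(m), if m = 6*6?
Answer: 19/36 ≈ 0.52778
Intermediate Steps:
m = 36
y(S) = 2*S/(2 + S) (y(S) = (2*S)/(2 + S) + 0 = 2*S/(2 + S) + 0 = 2*S/(2 + S))
1/y(m) = 1/(2*36/(2 + 36)) = 1/(2*36/38) = 1/(2*36*(1/38)) = 1/(36/19) = 19/36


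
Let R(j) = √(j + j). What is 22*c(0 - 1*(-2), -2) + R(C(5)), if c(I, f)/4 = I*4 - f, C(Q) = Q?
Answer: 880 + √10 ≈ 883.16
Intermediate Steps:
R(j) = √2*√j (R(j) = √(2*j) = √2*√j)
c(I, f) = -4*f + 16*I (c(I, f) = 4*(I*4 - f) = 4*(4*I - f) = 4*(-f + 4*I) = -4*f + 16*I)
22*c(0 - 1*(-2), -2) + R(C(5)) = 22*(-4*(-2) + 16*(0 - 1*(-2))) + √2*√5 = 22*(8 + 16*(0 + 2)) + √10 = 22*(8 + 16*2) + √10 = 22*(8 + 32) + √10 = 22*40 + √10 = 880 + √10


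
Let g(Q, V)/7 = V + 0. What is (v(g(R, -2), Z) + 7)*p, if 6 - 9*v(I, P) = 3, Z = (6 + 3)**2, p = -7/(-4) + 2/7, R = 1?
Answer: 209/14 ≈ 14.929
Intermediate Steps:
g(Q, V) = 7*V (g(Q, V) = 7*(V + 0) = 7*V)
p = 57/28 (p = -7*(-1/4) + 2*(1/7) = 7/4 + 2/7 = 57/28 ≈ 2.0357)
Z = 81 (Z = 9**2 = 81)
v(I, P) = 1/3 (v(I, P) = 2/3 - 1/9*3 = 2/3 - 1/3 = 1/3)
(v(g(R, -2), Z) + 7)*p = (1/3 + 7)*(57/28) = (22/3)*(57/28) = 209/14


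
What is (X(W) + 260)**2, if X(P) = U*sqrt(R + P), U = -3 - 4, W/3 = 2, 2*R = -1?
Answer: 135739/2 - 1820*sqrt(22) ≈ 59333.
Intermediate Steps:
R = -1/2 (R = (1/2)*(-1) = -1/2 ≈ -0.50000)
W = 6 (W = 3*2 = 6)
U = -7
X(P) = -7*sqrt(-1/2 + P)
(X(W) + 260)**2 = (-7*sqrt(-2 + 4*6)/2 + 260)**2 = (-7*sqrt(-2 + 24)/2 + 260)**2 = (-7*sqrt(22)/2 + 260)**2 = (260 - 7*sqrt(22)/2)**2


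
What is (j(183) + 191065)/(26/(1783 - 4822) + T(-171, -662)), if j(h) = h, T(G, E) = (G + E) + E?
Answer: -581202672/4543331 ≈ -127.92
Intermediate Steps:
T(G, E) = G + 2*E (T(G, E) = (E + G) + E = G + 2*E)
(j(183) + 191065)/(26/(1783 - 4822) + T(-171, -662)) = (183 + 191065)/(26/(1783 - 4822) + (-171 + 2*(-662))) = 191248/(26/(-3039) + (-171 - 1324)) = 191248/(26*(-1/3039) - 1495) = 191248/(-26/3039 - 1495) = 191248/(-4543331/3039) = 191248*(-3039/4543331) = -581202672/4543331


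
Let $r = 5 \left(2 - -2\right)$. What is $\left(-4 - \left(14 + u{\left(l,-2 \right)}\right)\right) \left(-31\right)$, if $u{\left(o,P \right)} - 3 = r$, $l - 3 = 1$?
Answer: $1271$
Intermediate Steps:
$l = 4$ ($l = 3 + 1 = 4$)
$r = 20$ ($r = 5 \left(2 + 2\right) = 5 \cdot 4 = 20$)
$u{\left(o,P \right)} = 23$ ($u{\left(o,P \right)} = 3 + 20 = 23$)
$\left(-4 - \left(14 + u{\left(l,-2 \right)}\right)\right) \left(-31\right) = \left(-4 - 37\right) \left(-31\right) = \left(-41\right) \left(-31\right) = 1271$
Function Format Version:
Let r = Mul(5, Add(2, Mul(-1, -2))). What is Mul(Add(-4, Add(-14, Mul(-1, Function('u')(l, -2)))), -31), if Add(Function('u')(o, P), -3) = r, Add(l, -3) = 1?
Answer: 1271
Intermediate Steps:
l = 4 (l = Add(3, 1) = 4)
r = 20 (r = Mul(5, Add(2, 2)) = Mul(5, 4) = 20)
Function('u')(o, P) = 23 (Function('u')(o, P) = Add(3, 20) = 23)
Mul(Add(-4, Add(-14, Mul(-1, Function('u')(l, -2)))), -31) = Mul(Add(-4, Add(-14, Mul(-1, 23))), -31) = Mul(Add(-4, Add(-14, -23)), -31) = Mul(Add(-4, -37), -31) = Mul(-41, -31) = 1271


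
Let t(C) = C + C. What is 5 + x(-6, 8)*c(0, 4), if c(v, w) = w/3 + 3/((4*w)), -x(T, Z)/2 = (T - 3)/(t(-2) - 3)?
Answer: 61/56 ≈ 1.0893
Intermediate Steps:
t(C) = 2*C
x(T, Z) = -6/7 + 2*T/7 (x(T, Z) = -2*(T - 3)/(2*(-2) - 3) = -2*(-3 + T)/(-4 - 3) = -2*(-3 + T)/(-7) = -2*(-3 + T)*(-1)/7 = -2*(3/7 - T/7) = -6/7 + 2*T/7)
c(v, w) = w/3 + 3/(4*w) (c(v, w) = w*(⅓) + 3*(1/(4*w)) = w/3 + 3/(4*w))
5 + x(-6, 8)*c(0, 4) = 5 + (-6/7 + (2/7)*(-6))*((⅓)*4 + (¾)/4) = 5 + (-6/7 - 12/7)*(4/3 + (¾)*(¼)) = 5 - 18*(4/3 + 3/16)/7 = 5 - 18/7*73/48 = 5 - 219/56 = 61/56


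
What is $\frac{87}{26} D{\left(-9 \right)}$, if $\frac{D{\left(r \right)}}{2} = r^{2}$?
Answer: $\frac{7047}{13} \approx 542.08$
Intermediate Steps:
$D{\left(r \right)} = 2 r^{2}$
$\frac{87}{26} D{\left(-9 \right)} = \frac{87}{26} \cdot 2 \left(-9\right)^{2} = 87 \cdot \frac{1}{26} \cdot 2 \cdot 81 = \frac{87}{26} \cdot 162 = \frac{7047}{13}$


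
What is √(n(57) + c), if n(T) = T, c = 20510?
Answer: √20567 ≈ 143.41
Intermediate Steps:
√(n(57) + c) = √(57 + 20510) = √20567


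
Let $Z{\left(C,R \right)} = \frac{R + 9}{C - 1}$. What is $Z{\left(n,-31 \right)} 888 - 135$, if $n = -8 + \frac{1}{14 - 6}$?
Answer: $\frac{146703}{71} \approx 2066.2$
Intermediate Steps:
$n = - \frac{63}{8}$ ($n = -8 + \frac{1}{8} = - \frac{63}{8} \approx -7.875$)
$Z{\left(C,R \right)} = \frac{9 + R}{-1 + C}$
$Z{\left(n,-31 \right)} 888 - 135 = \frac{9 - 31}{-1 - \frac{63}{8}} \cdot 888 - 135 = \frac{1}{- \frac{71}{8}} \left(-22\right) 888 - 135 = \left(- \frac{8}{71}\right) \left(-22\right) 888 - 135 = \frac{176}{71} \cdot 888 - 135 = \frac{156288}{71} - 135 = \frac{146703}{71}$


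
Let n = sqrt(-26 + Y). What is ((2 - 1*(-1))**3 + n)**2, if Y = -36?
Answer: (27 + I*sqrt(62))**2 ≈ 667.0 + 425.2*I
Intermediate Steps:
n = I*sqrt(62) (n = sqrt(-26 - 36) = sqrt(-62) = I*sqrt(62) ≈ 7.874*I)
((2 - 1*(-1))**3 + n)**2 = ((2 - 1*(-1))**3 + I*sqrt(62))**2 = ((2 + 1)**3 + I*sqrt(62))**2 = (3**3 + I*sqrt(62))**2 = (27 + I*sqrt(62))**2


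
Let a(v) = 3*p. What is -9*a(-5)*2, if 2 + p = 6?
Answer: -216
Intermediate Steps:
p = 4 (p = -2 + 6 = 4)
a(v) = 12 (a(v) = 3*4 = 12)
-9*a(-5)*2 = -9*12*2 = -108*2 = -216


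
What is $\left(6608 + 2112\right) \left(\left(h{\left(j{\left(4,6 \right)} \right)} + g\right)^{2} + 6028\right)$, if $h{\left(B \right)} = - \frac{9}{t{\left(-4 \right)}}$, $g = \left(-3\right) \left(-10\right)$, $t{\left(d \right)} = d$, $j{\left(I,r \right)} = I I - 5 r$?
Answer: $61633505$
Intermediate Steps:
$j{\left(I,r \right)} = I^{2} - 5 r$
$g = 30$
$h{\left(B \right)} = \frac{9}{4}$ ($h{\left(B \right)} = - \frac{9}{-4} = \left(-9\right) \left(- \frac{1}{4}\right) = \frac{9}{4}$)
$\left(6608 + 2112\right) \left(\left(h{\left(j{\left(4,6 \right)} \right)} + g\right)^{2} + 6028\right) = \left(6608 + 2112\right) \left(\left(\frac{9}{4} + 30\right)^{2} + 6028\right) = 8720 \left(\left(\frac{129}{4}\right)^{2} + 6028\right) = 8720 \left(\frac{16641}{16} + 6028\right) = 8720 \cdot \frac{113089}{16} = 61633505$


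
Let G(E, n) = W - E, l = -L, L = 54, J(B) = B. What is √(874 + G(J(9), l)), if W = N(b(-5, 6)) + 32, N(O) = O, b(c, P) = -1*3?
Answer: √894 ≈ 29.900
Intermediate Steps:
b(c, P) = -3
W = 29 (W = -3 + 32 = 29)
l = -54 (l = -1*54 = -54)
G(E, n) = 29 - E
√(874 + G(J(9), l)) = √(874 + (29 - 1*9)) = √(874 + (29 - 9)) = √(874 + 20) = √894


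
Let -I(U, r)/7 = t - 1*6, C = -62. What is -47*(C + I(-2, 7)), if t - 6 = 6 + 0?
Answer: 4888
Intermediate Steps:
t = 12 (t = 6 + (6 + 0) = 6 + 6 = 12)
I(U, r) = -42 (I(U, r) = -7*(12 - 1*6) = -7*(12 - 6) = -7*6 = -42)
-47*(C + I(-2, 7)) = -47*(-62 - 42) = -47*(-104) = 4888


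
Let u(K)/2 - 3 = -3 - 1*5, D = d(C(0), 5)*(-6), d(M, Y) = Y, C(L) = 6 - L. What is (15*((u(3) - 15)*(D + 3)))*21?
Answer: 212625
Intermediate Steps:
D = -30 (D = 5*(-6) = -30)
u(K) = -10 (u(K) = 6 + 2*(-3 - 1*5) = 6 + 2*(-3 - 5) = 6 + 2*(-8) = 6 - 16 = -10)
(15*((u(3) - 15)*(D + 3)))*21 = (15*((-10 - 15)*(-30 + 3)))*21 = (15*(-25*(-27)))*21 = (15*675)*21 = 10125*21 = 212625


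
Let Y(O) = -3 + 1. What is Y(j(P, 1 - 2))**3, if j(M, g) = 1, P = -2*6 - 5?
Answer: -8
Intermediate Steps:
P = -17 (P = -12 - 5 = -17)
Y(O) = -2
Y(j(P, 1 - 2))**3 = (-2)**3 = -8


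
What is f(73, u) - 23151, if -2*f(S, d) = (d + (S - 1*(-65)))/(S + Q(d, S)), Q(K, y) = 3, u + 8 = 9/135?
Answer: -52786231/2280 ≈ -23152.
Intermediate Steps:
u = -119/15 (u = -8 + 9/135 = -8 + 9*(1/135) = -8 + 1/15 = -119/15 ≈ -7.9333)
f(S, d) = -(65 + S + d)/(2*(3 + S)) (f(S, d) = -(d + (S - 1*(-65)))/(2*(S + 3)) = -(d + (S + 65))/(2*(3 + S)) = -(d + (65 + S))/(2*(3 + S)) = -(65 + S + d)/(2*(3 + S)))
f(73, u) - 23151 = (-65 - 1*73 - 1*(-119/15))/(2*(3 + 73)) - 23151 = (½)*(-65 - 73 + 119/15)/76 - 23151 = (½)*(1/76)*(-1951/15) - 23151 = -1951/2280 - 23151 = -52786231/2280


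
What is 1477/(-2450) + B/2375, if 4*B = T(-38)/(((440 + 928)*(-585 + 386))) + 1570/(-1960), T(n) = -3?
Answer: -25469050373/42241332000 ≈ -0.60294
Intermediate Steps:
B = -3561653/17785824 (B = (-3*1/((-585 + 386)*(440 + 928)) + 1570/(-1960))/4 = (-3/(1368*(-199)) + 1570*(-1/1960))/4 = (-3/(-272232) - 157/196)/4 = (-3*(-1/272232) - 157/196)/4 = (1/90744 - 157/196)/4 = (¼)*(-3561653/4446456) = -3561653/17785824 ≈ -0.20025)
1477/(-2450) + B/2375 = 1477/(-2450) - 3561653/17785824/2375 = 1477*(-1/2450) - 3561653/17785824*1/2375 = -211/350 - 3561653/42241332000 = -25469050373/42241332000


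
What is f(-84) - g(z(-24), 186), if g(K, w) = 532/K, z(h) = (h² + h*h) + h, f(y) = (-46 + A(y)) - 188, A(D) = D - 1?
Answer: -90091/282 ≈ -319.47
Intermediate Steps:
A(D) = -1 + D
f(y) = -235 + y (f(y) = (-46 + (-1 + y)) - 188 = (-47 + y) - 188 = -235 + y)
z(h) = h + 2*h² (z(h) = (h² + h²) + h = 2*h² + h = h + 2*h²)
f(-84) - g(z(-24), 186) = (-235 - 84) - 532/((-24*(1 + 2*(-24)))) = -319 - 532/((-24*(1 - 48))) = -319 - 532/((-24*(-47))) = -319 - 532/1128 = -319 - 1*133/282 = -319 - 133/282 = -90091/282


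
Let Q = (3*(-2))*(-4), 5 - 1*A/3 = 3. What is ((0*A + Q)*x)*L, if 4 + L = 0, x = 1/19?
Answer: -96/19 ≈ -5.0526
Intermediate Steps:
A = 6 (A = 15 - 3*3 = 15 - 9 = 6)
x = 1/19 ≈ 0.052632
L = -4 (L = -4 + 0 = -4)
Q = 24 (Q = -6*(-4) = 24)
((0*A + Q)*x)*L = ((0*6 + 24)*(1/19))*(-4) = ((0 + 24)*(1/19))*(-4) = (24*(1/19))*(-4) = (24/19)*(-4) = -96/19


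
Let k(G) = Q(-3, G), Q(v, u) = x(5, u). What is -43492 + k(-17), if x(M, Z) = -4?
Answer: -43496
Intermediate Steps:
Q(v, u) = -4
k(G) = -4
-43492 + k(-17) = -43492 - 4 = -43496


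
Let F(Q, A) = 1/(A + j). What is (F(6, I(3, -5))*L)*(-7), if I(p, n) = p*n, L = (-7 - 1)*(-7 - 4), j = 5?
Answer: 308/5 ≈ 61.600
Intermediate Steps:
L = 88 (L = -8*(-11) = 88)
I(p, n) = n*p
F(Q, A) = 1/(5 + A) (F(Q, A) = 1/(A + 5) = 1/(5 + A))
(F(6, I(3, -5))*L)*(-7) = (88/(5 - 5*3))*(-7) = (88/(5 - 15))*(-7) = (88/(-10))*(-7) = -⅒*88*(-7) = -44/5*(-7) = 308/5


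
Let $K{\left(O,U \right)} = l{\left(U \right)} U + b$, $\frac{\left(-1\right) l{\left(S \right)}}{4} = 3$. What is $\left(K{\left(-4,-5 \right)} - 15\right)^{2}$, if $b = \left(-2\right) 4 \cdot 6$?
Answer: $9$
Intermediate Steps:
$b = -48$ ($b = \left(-8\right) 6 = -48$)
$l{\left(S \right)} = -12$ ($l{\left(S \right)} = \left(-4\right) 3 = -12$)
$K{\left(O,U \right)} = -48 - 12 U$ ($K{\left(O,U \right)} = - 12 U - 48 = -48 - 12 U$)
$\left(K{\left(-4,-5 \right)} - 15\right)^{2} = \left(\left(-48 - -60\right) - 15\right)^{2} = \left(\left(-48 + 60\right) - 15\right)^{2} = \left(12 - 15\right)^{2} = \left(-3\right)^{2} = 9$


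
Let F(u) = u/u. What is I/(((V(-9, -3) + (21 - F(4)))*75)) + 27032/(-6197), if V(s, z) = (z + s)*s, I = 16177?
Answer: -159258331/59491200 ≈ -2.6770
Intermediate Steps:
F(u) = 1
V(s, z) = s*(s + z) (V(s, z) = (s + z)*s = s*(s + z))
I/(((V(-9, -3) + (21 - F(4)))*75)) + 27032/(-6197) = 16177/(((-9*(-9 - 3) + (21 - 1*1))*75)) + 27032/(-6197) = 16177/(((-9*(-12) + (21 - 1))*75)) + 27032*(-1/6197) = 16177/(((108 + 20)*75)) - 27032/6197 = 16177/((128*75)) - 27032/6197 = 16177/9600 - 27032/6197 = -159258331/59491200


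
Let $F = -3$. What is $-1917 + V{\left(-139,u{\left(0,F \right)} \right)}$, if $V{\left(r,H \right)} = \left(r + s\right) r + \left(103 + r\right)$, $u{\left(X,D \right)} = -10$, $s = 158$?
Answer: $-4594$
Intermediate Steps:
$V{\left(r,H \right)} = 103 + r + r \left(158 + r\right)$ ($V{\left(r,H \right)} = \left(r + 158\right) r + \left(103 + r\right) = \left(158 + r\right) r + \left(103 + r\right) = r \left(158 + r\right) + \left(103 + r\right) = 103 + r + r \left(158 + r\right)$)
$-1917 + V{\left(-139,u{\left(0,F \right)} \right)} = -1917 + \left(103 + \left(-139\right)^{2} + 159 \left(-139\right)\right) = -1917 + \left(103 + 19321 - 22101\right) = -1917 - 2677 = -4594$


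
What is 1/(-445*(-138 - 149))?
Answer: 1/127715 ≈ 7.8299e-6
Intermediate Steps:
1/(-445*(-138 - 149)) = 1/(-445*(-287)) = 1/127715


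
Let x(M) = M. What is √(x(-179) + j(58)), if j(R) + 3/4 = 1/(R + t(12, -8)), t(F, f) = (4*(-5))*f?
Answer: I*√8542221/218 ≈ 13.407*I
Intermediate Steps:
t(F, f) = -20*f
j(R) = -¾ + 1/(160 + R) (j(R) = -¾ + 1/(R - 20*(-8)) = -¾ + 1/(R + 160) = -¾ + 1/(160 + R))
√(x(-179) + j(58)) = √(-179 + (-476 - 3*58)/(4*(160 + 58))) = √(-179 + (¼)*(-476 - 174)/218) = √(-179 + (¼)*(1/218)*(-650)) = √(-179 - 325/436) = √(-78369/436) = I*√8542221/218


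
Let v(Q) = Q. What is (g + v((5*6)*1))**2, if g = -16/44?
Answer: 106276/121 ≈ 878.31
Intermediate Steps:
g = -4/11 (g = -16*1/44 = -4/11 ≈ -0.36364)
(g + v((5*6)*1))**2 = (-4/11 + (5*6)*1)**2 = (-4/11 + 30*1)**2 = (-4/11 + 30)**2 = (326/11)**2 = 106276/121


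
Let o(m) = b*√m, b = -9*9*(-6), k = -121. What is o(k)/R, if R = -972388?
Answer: -2673*I/486194 ≈ -0.0054978*I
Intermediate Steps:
b = 486 (b = -81*(-6) = 486)
o(m) = 486*√m
o(k)/R = (486*√(-121))/(-972388) = (486*(11*I))*(-1/972388) = (5346*I)*(-1/972388) = -2673*I/486194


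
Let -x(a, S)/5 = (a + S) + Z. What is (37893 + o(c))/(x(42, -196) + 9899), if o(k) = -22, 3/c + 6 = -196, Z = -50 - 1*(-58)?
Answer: 37871/10629 ≈ 3.5630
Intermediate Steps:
Z = 8 (Z = -50 + 58 = 8)
c = -3/202 (c = 3/(-6 - 196) = 3/(-202) = 3*(-1/202) = -3/202 ≈ -0.014851)
x(a, S) = -40 - 5*S - 5*a (x(a, S) = -5*((a + S) + 8) = -5*((S + a) + 8) = -5*(8 + S + a) = -40 - 5*S - 5*a)
(37893 + o(c))/(x(42, -196) + 9899) = (37893 - 22)/((-40 - 5*(-196) - 5*42) + 9899) = 37871/((-40 + 980 - 210) + 9899) = 37871/(730 + 9899) = 37871/10629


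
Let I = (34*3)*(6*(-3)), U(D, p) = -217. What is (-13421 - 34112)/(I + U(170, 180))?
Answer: 47533/2053 ≈ 23.153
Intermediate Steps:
I = -1836 (I = 102*(-18) = -1836)
(-13421 - 34112)/(I + U(170, 180)) = (-13421 - 34112)/(-1836 - 217) = -47533/(-2053) = -47533*(-1/2053) = 47533/2053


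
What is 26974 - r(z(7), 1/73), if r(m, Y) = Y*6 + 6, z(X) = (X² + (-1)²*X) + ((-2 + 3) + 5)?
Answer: 1968658/73 ≈ 26968.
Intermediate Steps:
z(X) = 6 + X + X² (z(X) = (X² + 1*X) + (1 + 5) = (X² + X) + 6 = (X + X²) + 6 = 6 + X + X²)
r(m, Y) = 6 + 6*Y (r(m, Y) = 6*Y + 6 = 6 + 6*Y)
26974 - r(z(7), 1/73) = 26974 - (6 + 6/73) = 26974 - 1*444/73 = 26974 - 444/73 = 1968658/73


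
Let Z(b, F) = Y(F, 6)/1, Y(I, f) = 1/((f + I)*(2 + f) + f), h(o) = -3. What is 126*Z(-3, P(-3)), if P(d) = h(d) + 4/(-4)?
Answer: 63/11 ≈ 5.7273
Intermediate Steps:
Y(I, f) = 1/(f + (2 + f)*(I + f)) (Y(I, f) = 1/((I + f)*(2 + f) + f) = 1/((2 + f)*(I + f) + f) = 1/(f + (2 + f)*(I + f)))
P(d) = -4 (P(d) = -3 + 4/(-4) = -3 + 4*(-¼) = -3 - 1 = -4)
Z(b, F) = 1/(54 + 8*F) (Z(b, F) = 1/((6² + 2*F + 3*6 + F*6)*1) = 1/(36 + 2*F + 18 + 6*F) = 1/(54 + 8*F))
126*Z(-3, P(-3)) = 126*(1/(2*(27 + 4*(-4)))) = 126*(1/(2*(27 - 16))) = 126*((½)/11) = 126*((½)*(1/11)) = 126*(1/22) = 63/11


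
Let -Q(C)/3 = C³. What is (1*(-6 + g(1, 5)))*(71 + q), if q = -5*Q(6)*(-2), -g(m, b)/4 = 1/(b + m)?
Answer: 128180/3 ≈ 42727.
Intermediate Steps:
Q(C) = -3*C³
g(m, b) = -4/(b + m)
q = -6480 (q = -(-15)*6³*(-2) = -(-15)*216*(-2) = -5*(-648)*(-2) = 3240*(-2) = -6480)
(1*(-6 + g(1, 5)))*(71 + q) = (1*(-6 - 4/(5 + 1)))*(71 - 6480) = (1*(-6 - 4/6))*(-6409) = (1*(-6 - 4*⅙))*(-6409) = (1*(-6 - ⅔))*(-6409) = (1*(-20/3))*(-6409) = -20/3*(-6409) = 128180/3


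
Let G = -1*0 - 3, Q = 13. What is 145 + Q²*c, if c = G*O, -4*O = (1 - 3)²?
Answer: 652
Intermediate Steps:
G = -3 (G = 0 - 3 = -3)
O = -1 (O = -(1 - 3)²/4 = -¼*(-2)² = -¼*4 = -1)
c = 3 (c = -3*(-1) = 3)
145 + Q²*c = 145 + 13²*3 = 145 + 169*3 = 145 + 507 = 652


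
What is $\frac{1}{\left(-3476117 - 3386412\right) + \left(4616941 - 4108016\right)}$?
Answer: $- \frac{1}{6353604} \approx -1.5739 \cdot 10^{-7}$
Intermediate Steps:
$\frac{1}{\left(-3476117 - 3386412\right) + \left(4616941 - 4108016\right)} = \frac{1}{\left(-3476117 - 3386412\right) + 508925} = \frac{1}{-6862529 + 508925} = \frac{1}{-6353604} = - \frac{1}{6353604}$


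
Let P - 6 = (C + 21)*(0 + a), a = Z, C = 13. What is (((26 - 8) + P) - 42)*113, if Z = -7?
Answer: -28928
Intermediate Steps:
a = -7
P = -232 (P = 6 + (13 + 21)*(0 - 7) = 6 + 34*(-7) = 6 - 238 = -232)
(((26 - 8) + P) - 42)*113 = (((26 - 8) - 232) - 42)*113 = ((18 - 232) - 42)*113 = (-214 - 42)*113 = -256*113 = -28928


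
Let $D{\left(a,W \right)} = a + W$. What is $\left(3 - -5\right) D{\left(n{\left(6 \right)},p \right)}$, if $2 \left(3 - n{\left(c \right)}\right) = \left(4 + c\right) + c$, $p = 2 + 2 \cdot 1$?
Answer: $-8$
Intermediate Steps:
$p = 4$ ($p = 2 + 2 = 4$)
$n{\left(c \right)} = 1 - c$ ($n{\left(c \right)} = 3 - \frac{\left(4 + c\right) + c}{2} = 3 - \frac{4 + 2 c}{2} = 3 - \left(2 + c\right) = 1 - c$)
$D{\left(a,W \right)} = W + a$
$\left(3 - -5\right) D{\left(n{\left(6 \right)},p \right)} = \left(3 - -5\right) \left(4 + \left(1 - 6\right)\right) = \left(3 + 5\right) \left(4 + \left(1 - 6\right)\right) = 8 \left(4 - 5\right) = 8 \left(-1\right) = -8$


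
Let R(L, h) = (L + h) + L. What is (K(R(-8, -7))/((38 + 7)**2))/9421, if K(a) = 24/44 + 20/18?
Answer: 164/1888674975 ≈ 8.6833e-8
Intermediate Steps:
R(L, h) = h + 2*L
K(a) = 164/99 (K(a) = 24*(1/44) + 20*(1/18) = 6/11 + 10/9 = 164/99)
(K(R(-8, -7))/((38 + 7)**2))/9421 = (164/(99*((38 + 7)**2)))/9421 = (164/(99*(45**2)))*(1/9421) = ((164/99)/2025)*(1/9421) = ((164/99)*(1/2025))*(1/9421) = (164/200475)*(1/9421) = 164/1888674975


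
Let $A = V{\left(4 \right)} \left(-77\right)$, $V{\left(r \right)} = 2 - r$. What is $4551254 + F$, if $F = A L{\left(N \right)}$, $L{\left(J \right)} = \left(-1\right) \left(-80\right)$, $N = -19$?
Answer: $4563574$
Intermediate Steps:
$L{\left(J \right)} = 80$
$A = 154$ ($A = \left(2 - 4\right) \left(-77\right) = \left(-2\right) \left(-77\right) = 154$)
$F = 12320$ ($F = 154 \cdot 80 = 12320$)
$4551254 + F = 4551254 + 12320 = 4563574$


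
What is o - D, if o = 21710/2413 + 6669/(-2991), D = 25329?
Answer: -60919239598/2405761 ≈ -25322.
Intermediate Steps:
o = 16280771/2405761 (o = 21710*(1/2413) + 6669*(-1/2991) = 21710/2413 - 2223/997 = 16280771/2405761 ≈ 6.7674)
o - D = 16280771/2405761 - 1*25329 = 16280771/2405761 - 25329 = -60919239598/2405761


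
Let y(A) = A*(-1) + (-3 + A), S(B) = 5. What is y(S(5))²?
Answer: 9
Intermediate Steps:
y(A) = -3 (y(A) = -A + (-3 + A) = -3)
y(S(5))² = (-3)² = 9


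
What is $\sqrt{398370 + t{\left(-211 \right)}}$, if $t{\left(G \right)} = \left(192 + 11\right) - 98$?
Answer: $15 \sqrt{1771} \approx 631.25$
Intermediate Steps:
$t{\left(G \right)} = 105$ ($t{\left(G \right)} = 203 - 98 = 105$)
$\sqrt{398370 + t{\left(-211 \right)}} = \sqrt{398370 + 105} = \sqrt{398475} = 15 \sqrt{1771}$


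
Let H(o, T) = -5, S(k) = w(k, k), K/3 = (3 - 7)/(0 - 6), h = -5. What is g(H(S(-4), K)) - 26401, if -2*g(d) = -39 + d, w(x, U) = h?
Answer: -26379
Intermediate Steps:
w(x, U) = -5
K = 2 (K = 3*((3 - 7)/(0 - 6)) = 3*(-4/(-6)) = 3*(-4*(-1/6)) = 3*(2/3) = 2)
S(k) = -5
g(d) = 39/2 - d/2 (g(d) = -(-39 + d)/2 = 39/2 - d/2)
g(H(S(-4), K)) - 26401 = (39/2 - 1/2*(-5)) - 26401 = (39/2 + 5/2) - 26401 = 22 - 26401 = -26379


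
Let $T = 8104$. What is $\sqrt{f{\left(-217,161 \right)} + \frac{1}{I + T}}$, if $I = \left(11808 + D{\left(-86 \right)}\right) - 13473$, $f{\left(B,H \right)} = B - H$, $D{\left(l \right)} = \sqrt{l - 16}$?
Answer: $\sqrt{\frac{-2433941 - 378 i \sqrt{102}}{6439 + i \sqrt{102}}} \approx 7.0 \cdot 10^{-9} - 19.442 i$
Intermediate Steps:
$D{\left(l \right)} = \sqrt{-16 + l}$
$I = -1665 + i \sqrt{102}$ ($I = \left(11808 + \sqrt{-16 - 86}\right) - 13473 = \left(11808 + \sqrt{-102}\right) - 13473 = \left(11808 + i \sqrt{102}\right) - 13473 = -1665 + i \sqrt{102} \approx -1665.0 + 10.1 i$)
$\sqrt{f{\left(-217,161 \right)} + \frac{1}{I + T}} = \sqrt{\left(-217 - 161\right) + \frac{1}{\left(-1665 + i \sqrt{102}\right) + 8104}} = \sqrt{\left(-217 - 161\right) + \frac{1}{6439 + i \sqrt{102}}} = \sqrt{-378 + \frac{1}{6439 + i \sqrt{102}}}$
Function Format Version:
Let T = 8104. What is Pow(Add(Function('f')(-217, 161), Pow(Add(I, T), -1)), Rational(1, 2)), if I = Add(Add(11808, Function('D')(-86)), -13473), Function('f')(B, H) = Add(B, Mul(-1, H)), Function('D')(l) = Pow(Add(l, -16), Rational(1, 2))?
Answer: Pow(Mul(Pow(Add(6439, Mul(I, Pow(102, Rational(1, 2)))), -1), Add(-2433941, Mul(-378, I, Pow(102, Rational(1, 2))))), Rational(1, 2)) ≈ Add(0.e-8, Mul(-19.442, I))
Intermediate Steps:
Function('D')(l) = Pow(Add(-16, l), Rational(1, 2))
I = Add(-1665, Mul(I, Pow(102, Rational(1, 2)))) (I = Add(Add(11808, Pow(Add(-16, -86), Rational(1, 2))), -13473) = Add(Add(11808, Pow(-102, Rational(1, 2))), -13473) = Add(Add(11808, Mul(I, Pow(102, Rational(1, 2)))), -13473) = Add(-1665, Mul(I, Pow(102, Rational(1, 2)))) ≈ Add(-1665.0, Mul(10.100, I)))
Pow(Add(Function('f')(-217, 161), Pow(Add(I, T), -1)), Rational(1, 2)) = Pow(Add(Add(-217, Mul(-1, 161)), Pow(Add(Add(-1665, Mul(I, Pow(102, Rational(1, 2)))), 8104), -1)), Rational(1, 2)) = Pow(Add(Add(-217, -161), Pow(Add(6439, Mul(I, Pow(102, Rational(1, 2)))), -1)), Rational(1, 2)) = Pow(Add(-378, Pow(Add(6439, Mul(I, Pow(102, Rational(1, 2)))), -1)), Rational(1, 2))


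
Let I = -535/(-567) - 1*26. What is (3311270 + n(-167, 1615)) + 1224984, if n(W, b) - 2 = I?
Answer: 2572042945/567 ≈ 4.5362e+6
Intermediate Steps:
I = -14207/567 (I = -535*(-1/567) - 26 = 535/567 - 26 = -14207/567 ≈ -25.056)
n(W, b) = -13073/567 (n(W, b) = 2 - 14207/567 = -13073/567)
(3311270 + n(-167, 1615)) + 1224984 = (3311270 - 13073/567) + 1224984 = 1877477017/567 + 1224984 = 2572042945/567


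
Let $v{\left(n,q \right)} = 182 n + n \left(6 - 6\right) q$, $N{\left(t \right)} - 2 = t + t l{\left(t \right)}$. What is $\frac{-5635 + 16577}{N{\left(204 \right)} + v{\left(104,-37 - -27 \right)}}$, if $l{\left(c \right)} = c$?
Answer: $\frac{5471}{30375} \approx 0.18012$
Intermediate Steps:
$N{\left(t \right)} = 2 + t + t^{2}$ ($N{\left(t \right)} = 2 + \left(t + t t\right) = 2 + \left(t + t^{2}\right) = 2 + t + t^{2}$)
$v{\left(n,q \right)} = 182 n$ ($v{\left(n,q \right)} = 182 n + n 0 q = 182 n + 0 q = 182 n + 0 = 182 n$)
$\frac{-5635 + 16577}{N{\left(204 \right)} + v{\left(104,-37 - -27 \right)}} = \frac{-5635 + 16577}{\left(2 + 204 + 204^{2}\right) + 182 \cdot 104} = \frac{10942}{\left(2 + 204 + 41616\right) + 18928} = \frac{10942}{41822 + 18928} = \frac{10942}{60750} = 10942 \cdot \frac{1}{60750} = \frac{5471}{30375}$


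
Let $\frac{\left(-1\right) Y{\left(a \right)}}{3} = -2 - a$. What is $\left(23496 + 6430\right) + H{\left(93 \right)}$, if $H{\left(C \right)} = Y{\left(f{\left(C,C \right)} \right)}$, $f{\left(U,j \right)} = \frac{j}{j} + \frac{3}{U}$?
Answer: $\frac{927988}{31} \approx 29935.0$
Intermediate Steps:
$f{\left(U,j \right)} = 1 + \frac{3}{U}$
$Y{\left(a \right)} = 6 + 3 a$ ($Y{\left(a \right)} = - 3 \left(-2 - a\right) = 6 + 3 a$)
$H{\left(C \right)} = 6 + \frac{3 \left(3 + C\right)}{C}$ ($H{\left(C \right)} = 6 + 3 \frac{3 + C}{C} = 6 + \frac{3 \left(3 + C\right)}{C}$)
$\left(23496 + 6430\right) + H{\left(93 \right)} = \left(23496 + 6430\right) + \left(9 + \frac{9}{93}\right) = 29926 + \left(9 + 9 \cdot \frac{1}{93}\right) = 29926 + \left(9 + \frac{3}{31}\right) = 29926 + \frac{282}{31} = \frac{927988}{31}$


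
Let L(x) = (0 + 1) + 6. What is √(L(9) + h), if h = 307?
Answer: √314 ≈ 17.720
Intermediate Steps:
L(x) = 7 (L(x) = 1 + 6 = 7)
√(L(9) + h) = √(7 + 307) = √314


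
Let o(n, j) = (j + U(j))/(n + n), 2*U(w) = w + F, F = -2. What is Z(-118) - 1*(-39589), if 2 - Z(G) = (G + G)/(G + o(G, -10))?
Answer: 137730127/3479 ≈ 39589.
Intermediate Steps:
U(w) = -1 + w/2 (U(w) = (w - 2)/2 = (-2 + w)/2 = -1 + w/2)
o(n, j) = (-1 + 3*j/2)/(2*n) (o(n, j) = (j + (-1 + j/2))/(n + n) = (-1 + 3*j/2)/((2*n)) = (-1 + 3*j/2)*(1/(2*n)) = (-1 + 3*j/2)/(2*n))
Z(G) = 2 - 2*G/(G - 8/G) (Z(G) = 2 - (G + G)/(G + (-2 + 3*(-10))/(4*G)) = 2 - 2*G/(G + (-2 - 30)/(4*G)) = 2 - 2*G/(G + (1/4)*(-32)/G) = 2 - 2*G/(G - 8/G))
Z(-118) - 1*(-39589) = -16/(-8 + (-118)**2) - 1*(-39589) = -16/(-8 + 13924) + 39589 = -16/13916 + 39589 = -16*1/13916 + 39589 = -4/3479 + 39589 = 137730127/3479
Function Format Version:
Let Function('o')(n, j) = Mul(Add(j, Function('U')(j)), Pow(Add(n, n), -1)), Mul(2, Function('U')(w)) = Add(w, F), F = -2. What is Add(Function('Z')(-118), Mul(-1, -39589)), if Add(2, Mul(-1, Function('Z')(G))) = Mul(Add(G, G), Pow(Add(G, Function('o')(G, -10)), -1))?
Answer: Rational(137730127, 3479) ≈ 39589.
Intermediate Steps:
Function('U')(w) = Add(-1, Mul(Rational(1, 2), w)) (Function('U')(w) = Mul(Rational(1, 2), Add(w, -2)) = Mul(Rational(1, 2), Add(-2, w)) = Add(-1, Mul(Rational(1, 2), w)))
Function('o')(n, j) = Mul(Rational(1, 2), Pow(n, -1), Add(-1, Mul(Rational(3, 2), j))) (Function('o')(n, j) = Mul(Add(j, Add(-1, Mul(Rational(1, 2), j))), Pow(Add(n, n), -1)) = Mul(Add(-1, Mul(Rational(3, 2), j)), Pow(Mul(2, n), -1)) = Mul(Add(-1, Mul(Rational(3, 2), j)), Mul(Rational(1, 2), Pow(n, -1))) = Mul(Rational(1, 2), Pow(n, -1), Add(-1, Mul(Rational(3, 2), j))))
Function('Z')(G) = Add(2, Mul(-2, G, Pow(Add(G, Mul(-8, Pow(G, -1))), -1))) (Function('Z')(G) = Add(2, Mul(-1, Mul(Add(G, G), Pow(Add(G, Mul(Rational(1, 4), Pow(G, -1), Add(-2, Mul(3, -10)))), -1)))) = Add(2, Mul(-1, Mul(Mul(2, G), Pow(Add(G, Mul(Rational(1, 4), Pow(G, -1), Add(-2, -30))), -1)))) = Add(2, Mul(-1, Mul(Mul(2, G), Pow(Add(G, Mul(Rational(1, 4), Pow(G, -1), -32)), -1)))) = Add(2, Mul(-1, Mul(Mul(2, G), Pow(Add(G, Mul(-8, Pow(G, -1))), -1)))) = Add(2, Mul(-1, Mul(2, G, Pow(Add(G, Mul(-8, Pow(G, -1))), -1)))) = Add(2, Mul(-2, G, Pow(Add(G, Mul(-8, Pow(G, -1))), -1))))
Add(Function('Z')(-118), Mul(-1, -39589)) = Add(Mul(-16, Pow(Add(-8, Pow(-118, 2)), -1)), Mul(-1, -39589)) = Add(Mul(-16, Pow(Add(-8, 13924), -1)), 39589) = Add(Mul(-16, Pow(13916, -1)), 39589) = Add(Mul(-16, Rational(1, 13916)), 39589) = Add(Rational(-4, 3479), 39589) = Rational(137730127, 3479)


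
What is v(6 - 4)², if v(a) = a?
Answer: 4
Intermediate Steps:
v(6 - 4)² = (6 - 4)² = 2² = 4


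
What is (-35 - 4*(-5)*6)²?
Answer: 7225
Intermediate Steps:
(-35 - 4*(-5)*6)² = (-35 + 20*6)² = (-35 + 120)² = 85² = 7225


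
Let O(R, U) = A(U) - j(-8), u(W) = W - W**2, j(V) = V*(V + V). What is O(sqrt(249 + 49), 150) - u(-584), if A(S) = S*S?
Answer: 364012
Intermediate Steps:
j(V) = 2*V**2 (j(V) = V*(2*V) = 2*V**2)
A(S) = S**2
O(R, U) = -128 + U**2 (O(R, U) = U**2 - 2*(-8)**2 = U**2 - 2*64 = U**2 - 1*128 = U**2 - 128 = -128 + U**2)
O(sqrt(249 + 49), 150) - u(-584) = (-128 + 150**2) - (-584)*(1 - 1*(-584)) = (-128 + 22500) - (-584)*(1 + 584) = 22372 - (-584)*585 = 22372 - 1*(-341640) = 22372 + 341640 = 364012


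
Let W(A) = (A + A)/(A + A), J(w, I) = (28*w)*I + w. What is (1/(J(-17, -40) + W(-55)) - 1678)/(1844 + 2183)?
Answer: -31922271/76609648 ≈ -0.41669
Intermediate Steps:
J(w, I) = w + 28*I*w (J(w, I) = 28*I*w + w = w + 28*I*w)
W(A) = 1 (W(A) = (2*A)/((2*A)) = (2*A)*(1/(2*A)) = 1)
(1/(J(-17, -40) + W(-55)) - 1678)/(1844 + 2183) = (1/(-17*(1 + 28*(-40)) + 1) - 1678)/(1844 + 2183) = (1/(-17*(1 - 1120) + 1) - 1678)/4027 = (1/(-17*(-1119) + 1) - 1678)*(1/4027) = (1/(19023 + 1) - 1678)*(1/4027) = (1/19024 - 1678)*(1/4027) = -31922271/19024*1/4027 = -31922271/76609648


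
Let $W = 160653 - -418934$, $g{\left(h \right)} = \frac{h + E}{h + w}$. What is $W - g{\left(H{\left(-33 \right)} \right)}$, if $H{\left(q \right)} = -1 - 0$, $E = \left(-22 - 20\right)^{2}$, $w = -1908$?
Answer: $\frac{1106433346}{1909} \approx 5.7959 \cdot 10^{5}$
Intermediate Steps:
$E = 1764$ ($E = \left(-42\right)^{2} = 1764$)
$H{\left(q \right)} = -1$ ($H{\left(q \right)} = -1 + 0 = -1$)
$g{\left(h \right)} = \frac{1764 + h}{-1908 + h}$ ($g{\left(h \right)} = \frac{h + 1764}{h - 1908} = \frac{1764 + h}{-1908 + h}$)
$W = 579587$ ($W = 160653 + 418934 = 579587$)
$W - g{\left(H{\left(-33 \right)} \right)} = 579587 - \frac{1764 - 1}{-1908 - 1} = 579587 - \frac{1}{-1909} \cdot 1763 = 579587 - \left(- \frac{1}{1909}\right) 1763 = 579587 - - \frac{1763}{1909} = 579587 + \frac{1763}{1909} = \frac{1106433346}{1909}$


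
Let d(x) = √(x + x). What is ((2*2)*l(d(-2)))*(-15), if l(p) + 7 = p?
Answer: 420 - 120*I ≈ 420.0 - 120.0*I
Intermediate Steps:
d(x) = √2*√x (d(x) = √(2*x) = √2*√x)
l(p) = -7 + p
((2*2)*l(d(-2)))*(-15) = ((2*2)*(-7 + √2*√(-2)))*(-15) = (4*(-7 + √2*(I*√2)))*(-15) = (4*(-7 + 2*I))*(-15) = (-28 + 8*I)*(-15) = 420 - 120*I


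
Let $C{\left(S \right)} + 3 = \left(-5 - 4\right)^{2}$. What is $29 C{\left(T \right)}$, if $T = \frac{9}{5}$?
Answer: $2262$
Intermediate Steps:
$T = \frac{9}{5}$ ($T = 9 \cdot \frac{1}{5} = \frac{9}{5} \approx 1.8$)
$C{\left(S \right)} = 78$ ($C{\left(S \right)} = -3 + \left(-5 - 4\right)^{2} = -3 + \left(-9\right)^{2} = -3 + 81 = 78$)
$29 C{\left(T \right)} = 29 \cdot 78 = 2262$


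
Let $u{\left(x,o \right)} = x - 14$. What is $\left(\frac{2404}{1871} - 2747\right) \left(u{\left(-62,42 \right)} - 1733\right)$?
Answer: $\frac{9293254497}{1871} \approx 4.967 \cdot 10^{6}$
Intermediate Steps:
$u{\left(x,o \right)} = -14 + x$
$\left(\frac{2404}{1871} - 2747\right) \left(u{\left(-62,42 \right)} - 1733\right) = \left(\frac{2404}{1871} - 2747\right) \left(\left(-14 - 62\right) - 1733\right) = \left(2404 \cdot \frac{1}{1871} - 2747\right) \left(-76 - 1733\right) = \left(\frac{2404}{1871} - 2747\right) \left(-1809\right) = \left(- \frac{5137233}{1871}\right) \left(-1809\right) = \frac{9293254497}{1871}$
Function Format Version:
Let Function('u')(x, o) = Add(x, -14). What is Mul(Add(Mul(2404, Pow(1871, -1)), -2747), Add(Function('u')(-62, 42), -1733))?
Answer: Rational(9293254497, 1871) ≈ 4.9670e+6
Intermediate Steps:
Function('u')(x, o) = Add(-14, x)
Mul(Add(Mul(2404, Pow(1871, -1)), -2747), Add(Function('u')(-62, 42), -1733)) = Mul(Add(Mul(2404, Pow(1871, -1)), -2747), Add(Add(-14, -62), -1733)) = Mul(Add(Mul(2404, Rational(1, 1871)), -2747), Add(-76, -1733)) = Mul(Add(Rational(2404, 1871), -2747), -1809) = Mul(Rational(-5137233, 1871), -1809) = Rational(9293254497, 1871)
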